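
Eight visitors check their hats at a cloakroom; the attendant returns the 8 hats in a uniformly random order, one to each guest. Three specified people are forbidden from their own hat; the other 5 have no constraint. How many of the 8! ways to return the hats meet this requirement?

Let A_j be the event that the j-th constrained one is fixed. By inclusion-exclusion over the 3 events:
Σ_{j=0}^{3} (-1)^j C(3,j)(8-j)!
= C(3,0)·8! - C(3,1)·7! + C(3,2)·6! - C(3,3)·5!
= 40320 - 15120 + 2160 - 120
= 27240

27240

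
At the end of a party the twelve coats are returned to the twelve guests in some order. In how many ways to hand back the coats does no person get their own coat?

The number of derangements of 12 is !12 = Σ_{k=0}^{12} (-1)^k·12!/k!
= 12! - 12!/1! + 12!/2! - 12!/3! + 12!/4! - 12!/5! + 12!/6! - 12!/7! + 12!/8! - 12!/9! + 12!/10! - 12!/11! + 12!/12!
= 479001600 - 479001600 + 239500800 - 79833600 + 19958400 - 3991680 + 665280 - 95040 + 11880 - 1320 + 132 - 12 + 1
= 176214841

176214841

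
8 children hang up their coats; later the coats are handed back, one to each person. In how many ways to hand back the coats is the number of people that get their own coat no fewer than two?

10655

# with exactly i fixed is C(8,i)·!(8-i); sum over i=2..8:
  i=2: C(8,2)·!6 = 28·265 = 7420
  i=3: C(8,3)·!5 = 56·44 = 2464
  i=4: C(8,4)·!4 = 70·9 = 630
  i=5: C(8,5)·!3 = 56·2 = 112
  i=6: C(8,6)·!2 = 28·1 = 28
  i=7: C(8,7)·!1 = 8·0 = 0
  i=8: C(8,8)·!0 = 1·1 = 1
Total = 10655.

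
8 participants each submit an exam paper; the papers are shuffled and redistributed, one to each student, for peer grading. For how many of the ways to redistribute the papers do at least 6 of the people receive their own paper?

Sum C(8,i)·!(8-i) for i = 6..8:
  i=6: C(8,6)·!2 = 28·1 = 28
  i=7: C(8,7)·!1 = 8·0 = 0
  i=8: C(8,8)·!0 = 1·1 = 1
Total = 29.

29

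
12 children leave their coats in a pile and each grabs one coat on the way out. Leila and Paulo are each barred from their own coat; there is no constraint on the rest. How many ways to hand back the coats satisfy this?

402796800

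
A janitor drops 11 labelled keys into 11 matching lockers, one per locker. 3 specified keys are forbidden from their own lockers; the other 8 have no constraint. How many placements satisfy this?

Inclusion-exclusion on the 3 forbidden self-matches:
Σ_{j=0}^{3} (-1)^j C(3,j)(11-j)!
= C(3,0)·11! - C(3,1)·10! + C(3,2)·9! - C(3,3)·8!
= 39916800 - 10886400 + 1088640 - 40320
= 30078720

30078720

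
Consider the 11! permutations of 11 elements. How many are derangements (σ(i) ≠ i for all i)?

14684570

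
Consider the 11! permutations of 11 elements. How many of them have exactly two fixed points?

Choose which 2 of the 11 are fixed: C(11,2) = 55.
The other 9 form a derangement: !9 = 133496.
Total: 55 × 133496 = 7342280.

7342280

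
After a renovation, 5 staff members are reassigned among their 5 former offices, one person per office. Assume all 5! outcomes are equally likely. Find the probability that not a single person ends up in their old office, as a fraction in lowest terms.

11/30

Favorable outcomes: !5 = 44.
Total outcomes: 5! = 120.
Probability = 44/120 = 11/30.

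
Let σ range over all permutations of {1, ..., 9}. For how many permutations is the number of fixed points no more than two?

# with exactly i fixed is C(9,i)·!(9-i); sum over i=0..2:
  i=0: C(9,0)·!9 = 1·133496 = 133496
  i=1: C(9,1)·!8 = 9·14833 = 133497
  i=2: C(9,2)·!7 = 36·1854 = 66744
Total = 333737.

333737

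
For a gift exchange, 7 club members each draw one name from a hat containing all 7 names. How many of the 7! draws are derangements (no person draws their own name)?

1854

The number of derangements of 7 is !7 = Σ_{k=0}^{7} (-1)^k·7!/k!
= 7! - 7!/1! + 7!/2! - 7!/3! + 7!/4! - 7!/5! + 7!/6! - 7!/7!
= 5040 - 5040 + 2520 - 840 + 210 - 42 + 7 - 1
= 1854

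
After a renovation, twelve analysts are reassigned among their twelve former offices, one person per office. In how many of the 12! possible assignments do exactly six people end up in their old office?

244860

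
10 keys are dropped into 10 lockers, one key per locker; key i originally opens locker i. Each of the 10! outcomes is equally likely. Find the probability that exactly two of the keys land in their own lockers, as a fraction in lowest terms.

Favorable outcomes: C(10,2)·!8 = 45·14833 = 667485.
Total outcomes: 10! = 3628800.
Probability = 667485/3628800 = 2119/11520.

2119/11520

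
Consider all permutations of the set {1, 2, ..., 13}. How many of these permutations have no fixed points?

2290792932

Recurrence: !13 = 12·(!12 + !11).
!13 = 12·(176214841 + 14684570) = 12·190899411 = 2290792932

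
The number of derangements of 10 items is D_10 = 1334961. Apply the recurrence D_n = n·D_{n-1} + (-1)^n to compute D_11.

14684570

D_11 = 11·1334961 - 1 = 14684570.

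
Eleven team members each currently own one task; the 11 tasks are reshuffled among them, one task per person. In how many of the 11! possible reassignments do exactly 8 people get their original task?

Pick the 8 fixed positions: C(11,8) = 165 ways.
The other 3 form a derangement: !3 = 2.
Total: 165 × 2 = 330.

330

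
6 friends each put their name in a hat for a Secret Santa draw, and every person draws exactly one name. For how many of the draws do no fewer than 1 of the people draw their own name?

455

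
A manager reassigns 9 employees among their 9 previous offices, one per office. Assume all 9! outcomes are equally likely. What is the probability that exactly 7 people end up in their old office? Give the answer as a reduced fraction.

1/10080

Favorable outcomes: C(9,7)·!2 = 36·1 = 36.
Total outcomes: 9! = 362880.
Probability = 36/362880 = 1/10080.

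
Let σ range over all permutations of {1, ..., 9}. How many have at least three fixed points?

29143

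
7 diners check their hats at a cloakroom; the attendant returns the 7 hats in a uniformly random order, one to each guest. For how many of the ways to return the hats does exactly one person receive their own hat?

Pick the single fixed position: C(7,1) = 7 ways.
The remaining 6 must be deranged: !6 = 265.
Total: 7 × 265 = 1855.

1855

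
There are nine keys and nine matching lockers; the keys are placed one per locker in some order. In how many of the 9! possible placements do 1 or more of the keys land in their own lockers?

229384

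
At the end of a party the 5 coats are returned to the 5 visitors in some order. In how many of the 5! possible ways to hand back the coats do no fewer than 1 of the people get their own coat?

# with exactly i fixed is C(5,i)·!(5-i); sum over i=1..5:
  i=1: C(5,1)·!4 = 5·9 = 45
  i=2: C(5,2)·!3 = 10·2 = 20
  i=3: C(5,3)·!2 = 10·1 = 10
  i=4: C(5,4)·!1 = 5·0 = 0
  i=5: C(5,5)·!0 = 1·1 = 1
Total = 76.

76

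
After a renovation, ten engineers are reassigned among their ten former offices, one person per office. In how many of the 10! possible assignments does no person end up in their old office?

1334961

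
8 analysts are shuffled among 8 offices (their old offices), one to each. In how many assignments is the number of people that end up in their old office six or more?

Sum C(8,i)·!(8-i) for i = 6..8:
  i=6: C(8,6)·!2 = 28·1 = 28
  i=7: C(8,7)·!1 = 8·0 = 0
  i=8: C(8,8)·!0 = 1·1 = 1
Total = 29.

29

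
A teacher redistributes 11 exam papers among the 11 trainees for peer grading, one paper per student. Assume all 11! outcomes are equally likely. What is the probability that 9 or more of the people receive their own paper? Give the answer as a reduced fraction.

Favorable outcomes: Σ_{i≥9} C(11,i)·!(11-i) = 55·1 + 11·0 + 1·1 = 56.
Total outcomes: 11! = 39916800.
Probability = 56/39916800 = 1/712800.

1/712800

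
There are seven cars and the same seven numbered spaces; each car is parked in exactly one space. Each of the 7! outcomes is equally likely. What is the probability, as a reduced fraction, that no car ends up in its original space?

Favorable outcomes: !7 = 1854.
Total outcomes: 7! = 5040.
Probability = 1854/5040 = 103/280.

103/280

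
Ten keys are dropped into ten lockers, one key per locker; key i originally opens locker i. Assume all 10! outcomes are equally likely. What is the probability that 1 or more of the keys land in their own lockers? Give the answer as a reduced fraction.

Favorable outcomes: Σ_{i≥1} C(10,i)·!(10-i) = 10·133496 + 45·14833 + 120·1854 + 210·265 + 252·44 + 210·9 + 120·2 + 45·1 + 10·0 + 1·1 = 2293839.
Total outcomes: 10! = 3628800.
Probability = 2293839/3628800 = 28319/44800.

28319/44800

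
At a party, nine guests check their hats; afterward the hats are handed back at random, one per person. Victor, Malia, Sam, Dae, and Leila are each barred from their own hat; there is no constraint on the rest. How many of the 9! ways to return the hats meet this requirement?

205056

Let A_j be the event that the j-th constrained one is fixed. By inclusion-exclusion over the 5 events:
Σ_{j=0}^{5} (-1)^j C(5,j)(9-j)!
= C(5,0)·9! - C(5,1)·8! + C(5,2)·7! - C(5,3)·6! + C(5,4)·5! - C(5,5)·4!
= 362880 - 201600 + 50400 - 7200 + 600 - 24
= 205056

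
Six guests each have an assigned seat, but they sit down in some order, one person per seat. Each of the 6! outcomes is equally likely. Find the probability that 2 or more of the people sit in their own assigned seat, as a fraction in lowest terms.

Favorable outcomes: Σ_{i≥2} C(6,i)·!(6-i) = 15·9 + 20·2 + 15·1 + 6·0 + 1·1 = 191.
Total outcomes: 6! = 720.
Probability = 191/720 = 191/720.

191/720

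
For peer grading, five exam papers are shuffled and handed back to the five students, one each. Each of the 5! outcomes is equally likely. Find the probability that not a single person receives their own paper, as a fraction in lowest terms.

Favorable outcomes: !5 = 44.
Total outcomes: 5! = 120.
Probability = 44/120 = 11/30.

11/30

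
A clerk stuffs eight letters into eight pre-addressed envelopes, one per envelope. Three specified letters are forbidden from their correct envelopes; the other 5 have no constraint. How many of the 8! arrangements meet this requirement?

27240

Inclusion-exclusion on the 3 forbidden self-matches:
Σ_{j=0}^{3} (-1)^j C(3,j)(8-j)!
= C(3,0)·8! - C(3,1)·7! + C(3,2)·6! - C(3,3)·5!
= 40320 - 15120 + 2160 - 120
= 27240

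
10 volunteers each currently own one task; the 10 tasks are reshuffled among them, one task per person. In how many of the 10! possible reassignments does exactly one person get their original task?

Pick the single fixed position: C(10,1) = 10 ways.
The remaining 9 must be deranged: !9 = 133496.
Total: 10 × 133496 = 1334960.

1334960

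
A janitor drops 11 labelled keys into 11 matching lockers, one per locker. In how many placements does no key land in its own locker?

Use !n = (n-1)(!(n-1) + !(n-2)).
!11 = 10·(1334961 + 133496) = 10·1468457 = 14684570

14684570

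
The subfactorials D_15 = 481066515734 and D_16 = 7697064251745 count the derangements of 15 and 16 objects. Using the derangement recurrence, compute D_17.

D_17 = (17-1)·(D_16 + D_15) = 16·(7697064251745 + 481066515734) = 16·8178130767479 = 130850092279664.

130850092279664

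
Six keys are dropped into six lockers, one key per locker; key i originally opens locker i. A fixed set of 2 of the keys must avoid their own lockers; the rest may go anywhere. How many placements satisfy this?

504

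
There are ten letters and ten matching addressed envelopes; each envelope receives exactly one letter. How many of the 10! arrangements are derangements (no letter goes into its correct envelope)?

1334961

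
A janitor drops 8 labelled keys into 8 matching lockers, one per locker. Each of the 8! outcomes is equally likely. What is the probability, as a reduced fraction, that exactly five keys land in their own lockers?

Favorable outcomes: C(8,5)·!3 = 56·2 = 112.
Total outcomes: 8! = 40320.
Probability = 112/40320 = 1/360.

1/360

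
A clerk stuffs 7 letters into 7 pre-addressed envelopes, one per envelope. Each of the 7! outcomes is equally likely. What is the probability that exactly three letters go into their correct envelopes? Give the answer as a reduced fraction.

Favorable outcomes: C(7,3)·!4 = 35·9 = 315.
Total outcomes: 7! = 5040.
Probability = 315/5040 = 1/16.

1/16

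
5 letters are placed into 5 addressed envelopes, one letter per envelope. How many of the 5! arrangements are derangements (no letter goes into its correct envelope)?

44

Use !n = n·!(n-1) + (-1)^n.
!5 = 5·9 - 1 = 44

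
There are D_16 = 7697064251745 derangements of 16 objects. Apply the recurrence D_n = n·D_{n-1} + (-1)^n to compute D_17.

130850092279664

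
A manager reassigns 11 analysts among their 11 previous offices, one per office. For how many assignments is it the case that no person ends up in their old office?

By inclusion-exclusion, !11 = Σ (-1)^k · 11!/k! for k=0..11
= 11! - 11!/1! + 11!/2! - 11!/3! + 11!/4! - 11!/5! + 11!/6! - 11!/7! + 11!/8! - 11!/9! + 11!/10! - 11!/11!
= 39916800 - 39916800 + 19958400 - 6652800 + 1663200 - 332640 + 55440 - 7920 + 990 - 110 + 11 - 1
= 14684570

14684570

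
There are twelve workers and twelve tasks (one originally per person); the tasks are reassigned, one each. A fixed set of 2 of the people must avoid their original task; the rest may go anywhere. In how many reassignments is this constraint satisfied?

402796800

Inclusion-exclusion on the 2 forbidden self-matches:
Σ_{j=0}^{2} (-1)^j C(2,j)(12-j)!
= C(2,0)·12! - C(2,1)·11! + C(2,2)·10!
= 479001600 - 79833600 + 3628800
= 402796800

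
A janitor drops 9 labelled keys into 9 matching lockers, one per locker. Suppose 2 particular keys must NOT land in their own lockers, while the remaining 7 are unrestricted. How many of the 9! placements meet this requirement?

Inclusion-exclusion on the 2 forbidden self-matches:
Σ_{j=0}^{2} (-1)^j C(2,j)(9-j)!
= C(2,0)·9! - C(2,1)·8! + C(2,2)·7!
= 362880 - 80640 + 5040
= 287280

287280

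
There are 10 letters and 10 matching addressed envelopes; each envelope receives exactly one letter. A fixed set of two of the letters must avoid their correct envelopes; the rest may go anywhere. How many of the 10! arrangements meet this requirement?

2943360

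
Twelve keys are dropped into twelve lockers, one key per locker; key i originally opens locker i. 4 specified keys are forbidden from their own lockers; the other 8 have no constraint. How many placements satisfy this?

339696000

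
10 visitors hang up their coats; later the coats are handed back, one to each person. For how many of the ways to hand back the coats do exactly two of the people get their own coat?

Choose which 2 of the 10 are fixed: C(10,2) = 45.
The other 8 form a derangement: !8 = 14833.
Total: 45 × 14833 = 667485.

667485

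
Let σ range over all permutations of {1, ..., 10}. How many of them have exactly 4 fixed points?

55650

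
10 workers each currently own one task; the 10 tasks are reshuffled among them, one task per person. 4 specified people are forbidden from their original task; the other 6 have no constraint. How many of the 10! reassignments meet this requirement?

Let A_j be the event that the j-th constrained one is fixed. By inclusion-exclusion over the 4 events:
Σ_{j=0}^{4} (-1)^j C(4,j)(10-j)!
= C(4,0)·10! - C(4,1)·9! + C(4,2)·8! - C(4,3)·7! + C(4,4)·6!
= 3628800 - 1451520 + 241920 - 20160 + 720
= 2399760

2399760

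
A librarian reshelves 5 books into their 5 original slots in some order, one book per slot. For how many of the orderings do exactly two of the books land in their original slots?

20

Choose which 2 of the 5 are fixed: C(5,2) = 10.
The other 3 form a derangement: !3 = 2.
Total: 10 × 2 = 20.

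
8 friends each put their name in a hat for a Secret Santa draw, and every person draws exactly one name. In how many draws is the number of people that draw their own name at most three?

39549

Sum C(8,i)·!(8-i) for i = 0..3:
  i=0: C(8,0)·!8 = 1·14833 = 14833
  i=1: C(8,1)·!7 = 8·1854 = 14832
  i=2: C(8,2)·!6 = 28·265 = 7420
  i=3: C(8,3)·!5 = 56·44 = 2464
Total = 39549.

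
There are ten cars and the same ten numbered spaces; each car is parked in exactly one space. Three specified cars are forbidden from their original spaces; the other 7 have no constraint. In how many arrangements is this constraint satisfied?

2656080

Let A_j be the event that the j-th constrained one is fixed. By inclusion-exclusion over the 3 events:
Σ_{j=0}^{3} (-1)^j C(3,j)(10-j)!
= C(3,0)·10! - C(3,1)·9! + C(3,2)·8! - C(3,3)·7!
= 3628800 - 1088640 + 120960 - 5040
= 2656080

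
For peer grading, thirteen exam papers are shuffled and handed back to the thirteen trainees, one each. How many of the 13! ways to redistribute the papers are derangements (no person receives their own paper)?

2290792932

Use !n = (n-1)(!(n-1) + !(n-2)).
!13 = 12·(176214841 + 14684570) = 12·190899411 = 2290792932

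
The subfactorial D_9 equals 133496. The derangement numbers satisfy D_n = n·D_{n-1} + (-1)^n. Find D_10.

1334961

D_10 = 10·133496 + 1 = 1334961.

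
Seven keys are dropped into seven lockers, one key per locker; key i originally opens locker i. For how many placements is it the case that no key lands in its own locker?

1854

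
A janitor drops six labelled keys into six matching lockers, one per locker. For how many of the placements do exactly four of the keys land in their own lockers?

15

Choose which 4 of the 6 are fixed: C(6,4) = 15.
The other 2 form a derangement: !2 = 1.
Total: 15 × 1 = 15.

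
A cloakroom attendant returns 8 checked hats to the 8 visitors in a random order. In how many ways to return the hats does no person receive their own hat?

!8 = 8! · Σ_{k=0}^{8} (-1)^k/k!
= 8! - 8!/1! + 8!/2! - 8!/3! + 8!/4! - 8!/5! + 8!/6! - 8!/7! + 8!/8!
= 40320 - 40320 + 20160 - 6720 + 1680 - 336 + 56 - 8 + 1
= 14833

14833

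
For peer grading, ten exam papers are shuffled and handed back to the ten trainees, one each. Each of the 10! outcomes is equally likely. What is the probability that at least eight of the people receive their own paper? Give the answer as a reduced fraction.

Favorable outcomes: Σ_{i≥8} C(10,i)·!(10-i) = 45·1 + 10·0 + 1·1 = 46.
Total outcomes: 10! = 3628800.
Probability = 46/3628800 = 23/1814400.

23/1814400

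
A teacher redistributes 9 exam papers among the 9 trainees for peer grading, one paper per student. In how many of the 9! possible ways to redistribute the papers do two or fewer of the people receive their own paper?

333737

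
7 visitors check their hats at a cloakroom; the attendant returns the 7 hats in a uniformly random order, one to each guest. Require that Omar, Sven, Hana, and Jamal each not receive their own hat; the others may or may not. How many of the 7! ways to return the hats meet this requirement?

Inclusion-exclusion on the 4 forbidden self-matches:
Σ_{j=0}^{4} (-1)^j C(4,j)(7-j)!
= C(4,0)·7! - C(4,1)·6! + C(4,2)·5! - C(4,3)·4! + C(4,4)·3!
= 5040 - 2880 + 720 - 96 + 6
= 2790

2790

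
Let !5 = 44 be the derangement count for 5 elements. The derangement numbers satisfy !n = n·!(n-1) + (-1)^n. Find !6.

!6 = 6·44 + 1 = 265.

265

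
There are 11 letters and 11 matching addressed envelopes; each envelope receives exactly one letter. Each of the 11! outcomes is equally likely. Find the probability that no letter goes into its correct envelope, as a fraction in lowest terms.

Favorable outcomes: !11 = 14684570.
Total outcomes: 11! = 39916800.
Probability = 14684570/39916800 = 1468457/3991680.

1468457/3991680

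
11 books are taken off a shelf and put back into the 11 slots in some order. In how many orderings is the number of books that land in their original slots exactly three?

2447445

Pick the 3 fixed positions: C(11,3) = 165 ways.
The other 8 form a derangement: !8 = 14833.
Total: 165 × 14833 = 2447445.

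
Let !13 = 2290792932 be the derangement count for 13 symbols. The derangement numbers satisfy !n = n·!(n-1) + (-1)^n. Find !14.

!14 = 14·2290792932 + 1 = 32071101049.

32071101049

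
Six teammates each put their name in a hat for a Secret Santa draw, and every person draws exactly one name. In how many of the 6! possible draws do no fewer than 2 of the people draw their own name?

191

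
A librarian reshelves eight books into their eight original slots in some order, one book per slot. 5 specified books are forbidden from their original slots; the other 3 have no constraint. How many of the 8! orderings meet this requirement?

Let A_j be the event that the j-th constrained one is fixed. By inclusion-exclusion over the 5 events:
Σ_{j=0}^{5} (-1)^j C(5,j)(8-j)!
= C(5,0)·8! - C(5,1)·7! + C(5,2)·6! - C(5,3)·5! + C(5,4)·4! - C(5,5)·3!
= 40320 - 25200 + 7200 - 1200 + 120 - 6
= 21234

21234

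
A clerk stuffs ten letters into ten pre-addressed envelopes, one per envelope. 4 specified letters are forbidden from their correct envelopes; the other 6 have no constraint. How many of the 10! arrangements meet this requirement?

2399760

Inclusion-exclusion on the 4 forbidden self-matches:
Σ_{j=0}^{4} (-1)^j C(4,j)(10-j)!
= C(4,0)·10! - C(4,1)·9! + C(4,2)·8! - C(4,3)·7! + C(4,4)·6!
= 3628800 - 1451520 + 241920 - 20160 + 720
= 2399760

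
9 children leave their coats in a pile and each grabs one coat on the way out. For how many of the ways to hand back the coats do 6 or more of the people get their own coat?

# with exactly i fixed is C(9,i)·!(9-i); sum over i=6..9:
  i=6: C(9,6)·!3 = 84·2 = 168
  i=7: C(9,7)·!2 = 36·1 = 36
  i=8: C(9,8)·!1 = 9·0 = 0
  i=9: C(9,9)·!0 = 1·1 = 1
Total = 205.

205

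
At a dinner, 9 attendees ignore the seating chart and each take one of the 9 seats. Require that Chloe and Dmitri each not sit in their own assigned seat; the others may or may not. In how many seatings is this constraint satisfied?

287280

Let A_j be the event that the j-th constrained one is fixed. By inclusion-exclusion over the 2 events:
Σ_{j=0}^{2} (-1)^j C(2,j)(9-j)!
= C(2,0)·9! - C(2,1)·8! + C(2,2)·7!
= 362880 - 80640 + 5040
= 287280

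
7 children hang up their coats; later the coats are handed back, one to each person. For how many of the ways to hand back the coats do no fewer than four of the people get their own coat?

92

# with exactly i fixed is C(7,i)·!(7-i); sum over i=4..7:
  i=4: C(7,4)·!3 = 35·2 = 70
  i=5: C(7,5)·!2 = 21·1 = 21
  i=6: C(7,6)·!1 = 7·0 = 0
  i=7: C(7,7)·!0 = 1·1 = 1
Total = 92.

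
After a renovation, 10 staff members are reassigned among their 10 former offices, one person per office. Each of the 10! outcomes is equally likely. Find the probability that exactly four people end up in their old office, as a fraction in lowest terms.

53/3456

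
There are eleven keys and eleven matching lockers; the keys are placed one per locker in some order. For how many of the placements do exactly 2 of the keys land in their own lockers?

Choose which 2 of the 11 are fixed: C(11,2) = 55.
The remaining 9 must be deranged: !9 = 133496.
Total: 55 × 133496 = 7342280.

7342280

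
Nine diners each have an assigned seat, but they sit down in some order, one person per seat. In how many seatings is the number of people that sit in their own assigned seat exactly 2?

66744

Pick the 2 fixed positions: C(9,2) = 36 ways.
The other 7 form a derangement: !7 = 1854.
Total: 36 × 1854 = 66744.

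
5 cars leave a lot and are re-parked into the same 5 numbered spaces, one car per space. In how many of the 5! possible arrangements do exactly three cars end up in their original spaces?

10

Pick the 3 fixed positions: C(5,3) = 10 ways.
The other 2 form a derangement: !2 = 1.
Total: 10 × 1 = 10.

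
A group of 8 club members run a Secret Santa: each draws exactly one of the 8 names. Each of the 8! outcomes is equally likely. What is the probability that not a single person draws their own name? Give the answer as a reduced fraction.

2119/5760

Favorable outcomes: !8 = 14833.
Total outcomes: 8! = 40320.
Probability = 14833/40320 = 2119/5760.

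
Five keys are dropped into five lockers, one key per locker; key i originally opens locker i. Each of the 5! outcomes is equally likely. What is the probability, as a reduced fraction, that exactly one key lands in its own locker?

3/8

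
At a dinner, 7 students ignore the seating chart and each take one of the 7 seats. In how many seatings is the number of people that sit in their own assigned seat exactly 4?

Pick the 4 fixed positions: C(7,4) = 35 ways.
The remaining 3 must be deranged: !3 = 2.
Total: 35 × 2 = 70.

70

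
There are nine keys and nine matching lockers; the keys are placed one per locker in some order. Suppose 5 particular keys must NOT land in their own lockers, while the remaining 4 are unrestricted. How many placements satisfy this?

Let A_j be the event that the j-th constrained one is fixed. By inclusion-exclusion over the 5 events:
Σ_{j=0}^{5} (-1)^j C(5,j)(9-j)!
= C(5,0)·9! - C(5,1)·8! + C(5,2)·7! - C(5,3)·6! + C(5,4)·5! - C(5,5)·4!
= 362880 - 201600 + 50400 - 7200 + 600 - 24
= 205056

205056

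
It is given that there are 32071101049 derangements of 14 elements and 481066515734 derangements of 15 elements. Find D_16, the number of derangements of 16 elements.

7697064251745

D_16 = (16-1)·(D_15 + D_14) = 15·(481066515734 + 32071101049) = 15·513137616783 = 7697064251745.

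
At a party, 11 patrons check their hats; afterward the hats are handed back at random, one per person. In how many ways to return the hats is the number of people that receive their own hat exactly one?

14684571

Choose which one of the 11 is fixed: C(11,1) = 11.
The remaining 10 must be deranged: !10 = 1334961.
Total: 11 × 1334961 = 14684571.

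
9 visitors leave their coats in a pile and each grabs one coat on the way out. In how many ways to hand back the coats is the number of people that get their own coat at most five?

362675

# with exactly i fixed is C(9,i)·!(9-i); sum over i=0..5:
  i=0: C(9,0)·!9 = 1·133496 = 133496
  i=1: C(9,1)·!8 = 9·14833 = 133497
  i=2: C(9,2)·!7 = 36·1854 = 66744
  i=3: C(9,3)·!6 = 84·265 = 22260
  i=4: C(9,4)·!5 = 126·44 = 5544
  i=5: C(9,5)·!4 = 126·9 = 1134
Total = 362675.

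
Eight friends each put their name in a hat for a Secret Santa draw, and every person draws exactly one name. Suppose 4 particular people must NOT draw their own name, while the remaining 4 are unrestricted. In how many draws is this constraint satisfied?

24024

Let A_j be the event that the j-th constrained one is fixed. By inclusion-exclusion over the 4 events:
Σ_{j=0}^{4} (-1)^j C(4,j)(8-j)!
= C(4,0)·8! - C(4,1)·7! + C(4,2)·6! - C(4,3)·5! + C(4,4)·4!
= 40320 - 20160 + 4320 - 480 + 24
= 24024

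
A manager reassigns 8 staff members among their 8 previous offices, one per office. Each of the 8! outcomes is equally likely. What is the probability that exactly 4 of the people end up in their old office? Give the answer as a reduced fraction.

Favorable outcomes: C(8,4)·!4 = 70·9 = 630.
Total outcomes: 8! = 40320.
Probability = 630/40320 = 1/64.

1/64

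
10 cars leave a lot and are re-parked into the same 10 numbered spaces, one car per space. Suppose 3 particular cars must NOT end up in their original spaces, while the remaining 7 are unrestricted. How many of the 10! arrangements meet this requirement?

Let A_j be the event that the j-th constrained one is fixed. By inclusion-exclusion over the 3 events:
Σ_{j=0}^{3} (-1)^j C(3,j)(10-j)!
= C(3,0)·10! - C(3,1)·9! + C(3,2)·8! - C(3,3)·7!
= 3628800 - 1088640 + 120960 - 5040
= 2656080

2656080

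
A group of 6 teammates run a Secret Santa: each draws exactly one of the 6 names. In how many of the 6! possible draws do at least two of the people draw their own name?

191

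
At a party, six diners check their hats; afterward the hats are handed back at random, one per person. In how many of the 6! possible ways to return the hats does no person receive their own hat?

Use !n = n·!(n-1) + (-1)^n.
!6 = 6·44 + 1 = 265

265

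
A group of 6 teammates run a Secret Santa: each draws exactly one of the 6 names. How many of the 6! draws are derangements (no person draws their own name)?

The subfactorial !6 = [6!/e] (nearest integer).
6! = 720, and 720/e ≈ 264.87, so !6 = 265.

265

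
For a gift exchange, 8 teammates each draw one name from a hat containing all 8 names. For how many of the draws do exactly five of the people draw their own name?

Choose which 5 of the 8 are fixed: C(8,5) = 56.
The other 3 form a derangement: !3 = 2.
Total: 56 × 2 = 112.

112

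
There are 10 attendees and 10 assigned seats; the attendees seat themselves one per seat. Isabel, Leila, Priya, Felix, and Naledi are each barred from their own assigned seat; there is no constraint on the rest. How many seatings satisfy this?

Inclusion-exclusion on the 5 forbidden self-matches:
Σ_{j=0}^{5} (-1)^j C(5,j)(10-j)!
= C(5,0)·10! - C(5,1)·9! + C(5,2)·8! - C(5,3)·7! + C(5,4)·6! - C(5,5)·5!
= 3628800 - 1814400 + 403200 - 50400 + 3600 - 120
= 2170680

2170680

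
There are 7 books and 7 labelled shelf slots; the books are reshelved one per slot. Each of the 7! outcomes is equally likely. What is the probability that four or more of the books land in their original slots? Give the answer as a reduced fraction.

23/1260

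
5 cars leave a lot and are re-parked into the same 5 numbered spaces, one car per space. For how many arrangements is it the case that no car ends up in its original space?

The subfactorial !5 = [5!/e] (nearest integer).
5! = 120, and 120/e ≈ 44.15, so !5 = 44.

44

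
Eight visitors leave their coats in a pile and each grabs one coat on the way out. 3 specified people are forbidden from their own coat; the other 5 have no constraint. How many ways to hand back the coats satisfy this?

27240

Let A_j be the event that the j-th constrained one is fixed. By inclusion-exclusion over the 3 events:
Σ_{j=0}^{3} (-1)^j C(3,j)(8-j)!
= C(3,0)·8! - C(3,1)·7! + C(3,2)·6! - C(3,3)·5!
= 40320 - 15120 + 2160 - 120
= 27240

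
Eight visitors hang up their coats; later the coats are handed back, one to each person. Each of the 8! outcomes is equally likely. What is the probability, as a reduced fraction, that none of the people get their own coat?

2119/5760

Favorable outcomes: !8 = 14833.
Total outcomes: 8! = 40320.
Probability = 14833/40320 = 2119/5760.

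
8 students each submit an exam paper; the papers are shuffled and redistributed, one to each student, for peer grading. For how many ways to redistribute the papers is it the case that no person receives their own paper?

The subfactorial !8 = [8!/e] (nearest integer).
8! = 40320, and 40320/e ≈ 14832.90, so !8 = 14833.

14833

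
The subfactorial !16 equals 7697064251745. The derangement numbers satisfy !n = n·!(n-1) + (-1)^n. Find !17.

130850092279664

!17 = 17·7697064251745 - 1 = 130850092279664.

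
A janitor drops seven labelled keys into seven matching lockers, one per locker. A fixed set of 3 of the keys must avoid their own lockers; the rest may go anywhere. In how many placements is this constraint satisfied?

3216

Let A_j be the event that the j-th constrained one is fixed. By inclusion-exclusion over the 3 events:
Σ_{j=0}^{3} (-1)^j C(3,j)(7-j)!
= C(3,0)·7! - C(3,1)·6! + C(3,2)·5! - C(3,3)·4!
= 5040 - 2160 + 360 - 24
= 3216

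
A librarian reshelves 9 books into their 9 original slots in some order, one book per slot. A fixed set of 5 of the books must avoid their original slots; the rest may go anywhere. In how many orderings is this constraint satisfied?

205056

Let A_j be the event that the j-th constrained one is fixed. By inclusion-exclusion over the 5 events:
Σ_{j=0}^{5} (-1)^j C(5,j)(9-j)!
= C(5,0)·9! - C(5,1)·8! + C(5,2)·7! - C(5,3)·6! + C(5,4)·5! - C(5,5)·4!
= 362880 - 201600 + 50400 - 7200 + 600 - 24
= 205056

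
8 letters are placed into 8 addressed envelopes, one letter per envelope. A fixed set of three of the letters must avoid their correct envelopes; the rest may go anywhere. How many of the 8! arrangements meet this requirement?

Inclusion-exclusion on the 3 forbidden self-matches:
Σ_{j=0}^{3} (-1)^j C(3,j)(8-j)!
= C(3,0)·8! - C(3,1)·7! + C(3,2)·6! - C(3,3)·5!
= 40320 - 15120 + 2160 - 120
= 27240

27240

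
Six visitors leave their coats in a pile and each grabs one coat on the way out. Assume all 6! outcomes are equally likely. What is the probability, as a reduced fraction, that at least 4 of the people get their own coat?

1/45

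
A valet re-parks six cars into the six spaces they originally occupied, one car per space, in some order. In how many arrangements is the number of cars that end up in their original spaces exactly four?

Pick the 4 fixed positions: C(6,4) = 15 ways.
The other 2 form a derangement: !2 = 1.
Total: 15 × 1 = 15.

15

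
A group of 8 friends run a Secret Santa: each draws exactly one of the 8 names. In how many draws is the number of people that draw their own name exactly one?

14832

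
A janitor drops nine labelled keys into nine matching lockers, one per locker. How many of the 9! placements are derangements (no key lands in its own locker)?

Recurrence: !9 = 9·!8 + (-1)^9.
!9 = 9·14833 - 1 = 133496

133496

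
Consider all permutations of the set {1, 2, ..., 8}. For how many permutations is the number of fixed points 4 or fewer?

Sum C(8,i)·!(8-i) for i = 0..4:
  i=0: C(8,0)·!8 = 1·14833 = 14833
  i=1: C(8,1)·!7 = 8·1854 = 14832
  i=2: C(8,2)·!6 = 28·265 = 7420
  i=3: C(8,3)·!5 = 56·44 = 2464
  i=4: C(8,4)·!4 = 70·9 = 630
Total = 40179.

40179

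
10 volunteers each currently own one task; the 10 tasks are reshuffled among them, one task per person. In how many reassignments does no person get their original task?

The subfactorial !10 = [10!/e] (nearest integer).
10! = 3628800, and 3628800/e ≈ 1334960.92, so !10 = 1334961.

1334961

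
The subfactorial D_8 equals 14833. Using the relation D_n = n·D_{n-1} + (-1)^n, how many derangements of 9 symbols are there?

133496

D_9 = 9·14833 - 1 = 133496.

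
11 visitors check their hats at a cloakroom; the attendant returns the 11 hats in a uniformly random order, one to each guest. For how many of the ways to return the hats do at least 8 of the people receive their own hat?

386

Sum C(11,i)·!(11-i) for i = 8..11:
  i=8: C(11,8)·!3 = 165·2 = 330
  i=9: C(11,9)·!2 = 55·1 = 55
  i=10: C(11,10)·!1 = 11·0 = 0
  i=11: C(11,11)·!0 = 1·1 = 1
Total = 386.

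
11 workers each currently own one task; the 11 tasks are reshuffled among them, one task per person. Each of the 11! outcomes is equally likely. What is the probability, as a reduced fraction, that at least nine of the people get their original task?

1/712800

Favorable outcomes: Σ_{i≥9} C(11,i)·!(11-i) = 55·1 + 11·0 + 1·1 = 56.
Total outcomes: 11! = 39916800.
Probability = 56/39916800 = 1/712800.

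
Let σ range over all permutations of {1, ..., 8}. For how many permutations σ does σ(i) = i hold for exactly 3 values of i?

2464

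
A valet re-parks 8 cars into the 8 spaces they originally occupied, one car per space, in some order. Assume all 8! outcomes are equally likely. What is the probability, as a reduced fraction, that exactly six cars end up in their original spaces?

Favorable outcomes: C(8,6)·!2 = 28·1 = 28.
Total outcomes: 8! = 40320.
Probability = 28/40320 = 1/1440.

1/1440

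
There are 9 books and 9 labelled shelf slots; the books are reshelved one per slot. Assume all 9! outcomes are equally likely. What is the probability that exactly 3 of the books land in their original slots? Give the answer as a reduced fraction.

Favorable outcomes: C(9,3)·!6 = 84·265 = 22260.
Total outcomes: 9! = 362880.
Probability = 22260/362880 = 53/864.

53/864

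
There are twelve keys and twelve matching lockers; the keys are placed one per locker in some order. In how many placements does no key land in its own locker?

Recurrence: !12 = 12·!11 + (-1)^12.
!12 = 12·14684570 + 1 = 176214841

176214841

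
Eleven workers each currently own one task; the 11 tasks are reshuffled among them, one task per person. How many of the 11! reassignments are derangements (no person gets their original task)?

14684570

!11 = 11! · Σ_{k=0}^{11} (-1)^k/k!
= 11! - 11!/1! + 11!/2! - 11!/3! + 11!/4! - 11!/5! + 11!/6! - 11!/7! + 11!/8! - 11!/9! + 11!/10! - 11!/11!
= 39916800 - 39916800 + 19958400 - 6652800 + 1663200 - 332640 + 55440 - 7920 + 990 - 110 + 11 - 1
= 14684570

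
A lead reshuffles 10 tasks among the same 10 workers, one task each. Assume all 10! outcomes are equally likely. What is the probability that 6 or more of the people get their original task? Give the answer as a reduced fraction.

17/28350

Favorable outcomes: Σ_{i≥6} C(10,i)·!(10-i) = 210·9 + 120·2 + 45·1 + 10·0 + 1·1 = 2176.
Total outcomes: 10! = 3628800.
Probability = 2176/3628800 = 17/28350.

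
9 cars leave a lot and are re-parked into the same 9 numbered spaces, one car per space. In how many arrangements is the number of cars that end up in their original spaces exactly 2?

66744

Choose which 2 of the 9 are fixed: C(9,2) = 36.
The other 7 form a derangement: !7 = 1854.
Total: 36 × 1854 = 66744.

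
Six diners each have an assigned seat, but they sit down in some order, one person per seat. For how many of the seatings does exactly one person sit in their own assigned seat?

Choose which one of the 6 is fixed: C(6,1) = 6.
The other 5 form a derangement: !5 = 44.
Total: 6 × 44 = 264.

264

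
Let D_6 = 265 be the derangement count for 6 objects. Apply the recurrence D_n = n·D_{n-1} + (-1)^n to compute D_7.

1854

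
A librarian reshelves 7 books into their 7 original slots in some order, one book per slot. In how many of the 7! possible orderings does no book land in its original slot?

1854

The subfactorial !7 = [7!/e] (nearest integer).
7! = 5040, and 5040/e ≈ 1854.11, so !7 = 1854.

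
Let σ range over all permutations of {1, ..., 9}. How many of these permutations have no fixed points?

133496

Use !n = n·!(n-1) + (-1)^n.
!9 = 9·14833 - 1 = 133496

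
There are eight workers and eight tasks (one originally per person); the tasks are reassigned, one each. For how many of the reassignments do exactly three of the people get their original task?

Choose which 3 of the 8 are fixed: C(8,3) = 56.
The remaining 5 must be deranged: !5 = 44.
Total: 56 × 44 = 2464.

2464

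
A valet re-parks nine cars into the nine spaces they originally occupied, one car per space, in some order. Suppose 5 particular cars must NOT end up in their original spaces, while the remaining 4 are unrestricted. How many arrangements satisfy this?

205056

Inclusion-exclusion on the 5 forbidden self-matches:
Σ_{j=0}^{5} (-1)^j C(5,j)(9-j)!
= C(5,0)·9! - C(5,1)·8! + C(5,2)·7! - C(5,3)·6! + C(5,4)·5! - C(5,5)·4!
= 362880 - 201600 + 50400 - 7200 + 600 - 24
= 205056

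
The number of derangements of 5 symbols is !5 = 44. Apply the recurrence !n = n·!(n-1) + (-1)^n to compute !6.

265

!6 = 6·44 + 1 = 265.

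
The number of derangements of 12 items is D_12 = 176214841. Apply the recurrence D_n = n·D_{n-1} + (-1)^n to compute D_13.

2290792932

D_13 = 13·176214841 - 1 = 2290792932.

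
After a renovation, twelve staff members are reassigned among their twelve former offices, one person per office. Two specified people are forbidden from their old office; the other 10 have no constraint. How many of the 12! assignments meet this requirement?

402796800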